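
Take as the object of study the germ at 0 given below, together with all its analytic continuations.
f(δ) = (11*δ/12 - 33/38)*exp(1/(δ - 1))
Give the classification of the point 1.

The exponent 1/(δ - (1)) has a pole at 1, so exp(1/(δ - (1))) takes every nonzero value near it: an essential singularity (not a pole of any order).

The point is an essential singularity.


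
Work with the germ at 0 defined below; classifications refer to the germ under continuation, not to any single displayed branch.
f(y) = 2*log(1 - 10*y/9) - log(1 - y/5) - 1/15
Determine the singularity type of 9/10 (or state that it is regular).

The term (2)*log(1 - y/(9/10)) has argument 1 - 9/10/(9/10) = 0 at 9/10: a logarithmic (infinitely-sheeted) branch point; the remaining terms are analytic or single-valued there.

The point is a logarithmic branch point.


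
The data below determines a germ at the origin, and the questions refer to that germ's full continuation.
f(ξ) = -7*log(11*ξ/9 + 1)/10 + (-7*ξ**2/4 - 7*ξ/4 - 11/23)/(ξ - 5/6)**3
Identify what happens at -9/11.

The point is a logarithmic branch point.

The term (-7/10)*log(1 - ξ/(-9/11)) has argument 1 - -9/11/(-9/11) = 0 at -9/11: a logarithmic (infinitely-sheeted) branch point; the remaining terms are analytic or single-valued there.


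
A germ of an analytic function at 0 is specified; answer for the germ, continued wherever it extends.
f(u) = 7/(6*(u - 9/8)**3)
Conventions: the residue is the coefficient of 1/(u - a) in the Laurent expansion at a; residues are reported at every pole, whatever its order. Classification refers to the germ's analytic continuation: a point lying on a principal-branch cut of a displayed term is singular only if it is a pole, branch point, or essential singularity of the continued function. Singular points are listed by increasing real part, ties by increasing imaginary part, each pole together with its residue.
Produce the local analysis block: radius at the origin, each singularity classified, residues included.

Denominator factor (u - 9/8)^3: pole of order 3 at 9/8, modulus 9/8.
The radius of convergence is the smallest modulus among the singular points: 9/8.
At the order-3 pole 9/8 set g(u) = (u - (9/8))^3*f(u) = 7/6.
Order-3 pole: residue = g''(a)/2; g''(9/8) = 0, so the residue is 0.

Radius of convergence at 0: 9/8.
At 9/8: a pole of order 3; residue 0.


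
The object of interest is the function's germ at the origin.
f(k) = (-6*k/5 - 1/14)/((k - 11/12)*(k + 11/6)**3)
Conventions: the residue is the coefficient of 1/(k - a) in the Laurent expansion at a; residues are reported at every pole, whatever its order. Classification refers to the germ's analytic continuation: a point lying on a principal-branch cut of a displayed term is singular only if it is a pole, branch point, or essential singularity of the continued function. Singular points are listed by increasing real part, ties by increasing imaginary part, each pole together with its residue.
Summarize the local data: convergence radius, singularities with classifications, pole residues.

Radius of convergence at 0: 11/12.
At -11/6: a pole of order 3; residue 2624/46585.
At 11/12: a pole of order 1; residue -2624/46585.

Denominator factor (k + 11/6)^3: pole of order 3 at -11/6, modulus 11/6.
Denominator factor (k - 11/12): pole of order 1 at 11/12, modulus 11/12.
The radius of convergence is the smallest modulus among the singular points: 11/12.
At the order-3 pole -11/6 set g(k) = (k - (-11/6))^3*f(k) = (-6*k/5 - 1/14)/(k - 11/12).
Order-3 pole: residue = g''(a)/2; g''(-11/6) = 5248/46585, so the residue is 2624/46585.
At the order-1 pole 11/12 set g(k) = (k - (11/12))*f(k) = (-6*k/5 - 1/14)/(k + 11/6)**3.
Simple pole: residue = g(a) at a = 11/12, which is -2624/46585.
List the singular points by increasing real part (a conjugate pair: the negative imaginary part first).


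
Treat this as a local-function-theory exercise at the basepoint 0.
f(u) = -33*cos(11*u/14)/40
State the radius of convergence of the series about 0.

The radius of convergence is infinite.

The factor cos(11*u/14) is entire and contributes no finite singular point.
The polynomial part has no poles.
No finite singular points: the Taylor series at 0 converges everywhere.


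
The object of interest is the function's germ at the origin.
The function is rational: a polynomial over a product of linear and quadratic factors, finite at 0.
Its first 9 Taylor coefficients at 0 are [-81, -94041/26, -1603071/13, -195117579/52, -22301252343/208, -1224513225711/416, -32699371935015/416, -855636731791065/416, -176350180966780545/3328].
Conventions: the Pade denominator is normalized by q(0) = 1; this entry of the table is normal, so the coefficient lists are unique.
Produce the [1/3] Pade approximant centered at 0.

Taylor coefficients needed (read off): a_0 = -81, a_1 = -94041/26, a_2 = -1603071/13, a_3 = -195117579/52, a_4 = -22301252343/208.
Write the denominator as Q(j) = 1 + q1*j + q2*j^2 + q3*j^3. Requiring Q*f - P = O(j^5) with deg P <= 1 kills the coefficients of j^2..j^4 in Q*f:
  j^2: a_2 + q1*a_1 + q2*a_0 = 0, i.e. -1603071/13 + (-94041/26)*q1 + (-81)*q2 = 0.
  j^3: a_3 + q1*a_2 + q2*a_1 + q3*a_0 = 0, i.e. -195117579/52 + (-1603071/13)*q1 + (-94041/26)*q2 + (-81)*q3 = 0.
  j^4: a_4 + q1*a_3 + q2*a_2 + q3*a_1 = 0, i.e. -22301252343/208 + (-195117579/52)*q1 + (-1603071/13)*q2 + (-94041/26)*q3 = 0.
Solving this linear system: q1 = -3898897/86534, q2 = 84725433/173068, q3 = 141373053/346136.
The numerator is Q*f truncated at degree 1: P0 = a_0 = -81; P1 = a_1 + q1*a_0 = 18333297/562471.

The Pade approximant has numerator coefficients [-81, 18333297/562471]; denominator coefficients [1, -3898897/86534, 84725433/173068, 141373053/346136].


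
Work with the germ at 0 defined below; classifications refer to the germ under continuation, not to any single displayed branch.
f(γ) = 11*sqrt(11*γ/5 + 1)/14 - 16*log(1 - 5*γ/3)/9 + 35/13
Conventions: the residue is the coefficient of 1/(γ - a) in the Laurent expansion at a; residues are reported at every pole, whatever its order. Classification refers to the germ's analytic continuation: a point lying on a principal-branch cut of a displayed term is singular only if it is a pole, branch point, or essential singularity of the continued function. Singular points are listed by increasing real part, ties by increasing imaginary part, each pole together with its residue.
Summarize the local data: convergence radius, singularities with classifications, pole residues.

Radius of convergence at 0: 5/11.
At -5/11: an algebraic (square-root) branch point.
At 3/5: a logarithmic branch point.

Branch term (-16/9)*log(1 - γ/(3/5)): its argument vanishes at γ = 3/5, a logarithmic branch point, modulus 3/5.
Branch term (11/14)*sqrt(1 - γ/(-5/11)): its argument vanishes at γ = -5/11, a square-root branch point, modulus 5/11.
The radius of convergence is the smallest modulus among the singular points: 5/11.
List the singular points by increasing real part (a conjugate pair: the negative imaginary part first).


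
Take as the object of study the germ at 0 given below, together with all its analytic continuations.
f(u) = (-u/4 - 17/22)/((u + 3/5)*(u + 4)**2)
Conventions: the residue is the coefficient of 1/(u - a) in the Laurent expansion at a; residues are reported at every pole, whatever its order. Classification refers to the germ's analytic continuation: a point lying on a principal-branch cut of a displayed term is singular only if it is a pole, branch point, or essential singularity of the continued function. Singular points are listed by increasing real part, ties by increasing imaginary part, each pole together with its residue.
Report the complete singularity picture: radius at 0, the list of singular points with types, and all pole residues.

Radius of convergence at 0: 3/5.
At -4: a pole of order 2; residue 685/12716.
At -3/5: a pole of order 1; residue -685/12716.

Denominator factor (u + 3/5): pole of order 1 at -3/5, modulus 3/5.
Denominator factor (u + 4)^2: pole of order 2 at -4, modulus 4.
The radius of convergence is the smallest modulus among the singular points: 3/5.
At the order-2 pole -4 set g(u) = (u - (-4))^2*f(u) = (-u/4 - 17/22)/(u + 3/5).
Order-2 pole: residue = g'(a); g'(-4) = 685/12716, so the residue is 685/12716.
At the order-1 pole -3/5 set g(u) = (u - (-3/5))*f(u) = (-u/4 - 17/22)/(u + 4)**2.
Simple pole: residue = g(a) at a = -3/5, which is -685/12716.
List the singular points by increasing real part (a conjugate pair: the negative imaginary part first).


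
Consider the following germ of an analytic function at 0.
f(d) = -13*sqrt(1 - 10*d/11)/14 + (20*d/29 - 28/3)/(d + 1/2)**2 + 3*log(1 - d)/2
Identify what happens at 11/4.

Denominator factors: d + 1/2 = 13/4 at d = 11/4 — none vanishes.
Branch term log(1 - d/(1)): argument at 11/4 is -7/4, nonzero, so 11/4 is not its branch point (a point on a principal cut is still regular for the continued germ).
Branch term sqrt(1 - d/(11/10)): argument at 11/4 is -3/2, nonzero, so 11/4 is not its branch point (a point on a principal cut is still regular for the continued germ).
So the germ continues analytically to 11/4.

The point is a regular point.


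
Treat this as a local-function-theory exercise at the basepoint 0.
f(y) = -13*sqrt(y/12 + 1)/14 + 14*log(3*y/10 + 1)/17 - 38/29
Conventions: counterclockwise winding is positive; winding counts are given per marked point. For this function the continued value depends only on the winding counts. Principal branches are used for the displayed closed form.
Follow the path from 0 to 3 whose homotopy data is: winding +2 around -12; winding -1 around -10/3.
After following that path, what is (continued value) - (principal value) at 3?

Continued minus principal equals -(28/17)*pi*i.

The rational part is single-valued and drops out of the difference; each branch term changes only by its own monodromy.
(14/17)*log(1 - y/(-10/3)): each positive loop around -10/3 adds 2*pi*i to the log, so winding -1 contributes (14/17)*(-1)*2*pi*i = -(28/17)*pi*i.
(-13/14)*sqrt(1 - y/(-12)): winding +2 is even, the square root returns to the same sheet, contribution 0.
Summing the contributions at y = 3 gives -(28/17)*pi*i.


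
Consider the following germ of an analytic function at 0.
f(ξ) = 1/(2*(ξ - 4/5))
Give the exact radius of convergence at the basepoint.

The radius of convergence is 4/5.

Denominator factor (ξ - 4/5): pole of order 1 at 4/5, modulus 4/5.
The radius of convergence is the smallest modulus among the singular points: 4/5.


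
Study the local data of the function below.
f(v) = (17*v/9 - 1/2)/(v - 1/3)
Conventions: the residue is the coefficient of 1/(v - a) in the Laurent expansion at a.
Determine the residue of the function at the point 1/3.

At the order-1 pole 1/3 set g(v) = (v - (1/3))*f(v) = 17*v/9 - 1/2.
Simple pole: residue = g(a) at a = 1/3, which is 7/54.

The residue is 7/54.


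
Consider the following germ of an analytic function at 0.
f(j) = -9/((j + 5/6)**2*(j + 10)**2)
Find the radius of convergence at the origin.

The radius of convergence is 5/6.

Denominator factor (j + 10)^2: pole of order 2 at -10, modulus 10.
Denominator factor (j + 5/6)^2: pole of order 2 at -5/6, modulus 5/6.
The radius of convergence is the smallest modulus among the singular points: 5/6.


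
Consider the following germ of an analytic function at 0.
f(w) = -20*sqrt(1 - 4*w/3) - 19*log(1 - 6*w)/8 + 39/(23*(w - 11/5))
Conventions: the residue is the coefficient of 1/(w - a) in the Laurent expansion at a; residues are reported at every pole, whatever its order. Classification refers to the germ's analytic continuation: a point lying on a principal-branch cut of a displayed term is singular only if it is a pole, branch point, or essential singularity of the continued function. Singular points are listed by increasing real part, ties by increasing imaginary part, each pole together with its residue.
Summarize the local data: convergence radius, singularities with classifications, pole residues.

Radius of convergence at 0: 1/6.
At 1/6: a logarithmic branch point.
At 3/4: an algebraic (square-root) branch point.
At 11/5: a pole of order 1; residue 39/23.

Denominator factor (w - 11/5): pole of order 1 at 11/5, modulus 11/5.
Branch term (-19/8)*log(1 - w/(1/6)): its argument vanishes at w = 1/6, a logarithmic branch point, modulus 1/6.
Branch term (-20)*sqrt(1 - w/(3/4)): its argument vanishes at w = 3/4, a square-root branch point, modulus 3/4.
The radius of convergence is the smallest modulus among the singular points: 1/6.
The branch terms are analytic at 11/5 and contribute nothing to the residue; only the rational part matters.
At the order-1 pole 11/5 set g(w) = (w - (11/5))*(rational part) = 39/23.
Simple pole: residue = g(a) at a = 11/5, which is 39/23.
List the singular points by increasing real part (a conjugate pair: the negative imaginary part first).


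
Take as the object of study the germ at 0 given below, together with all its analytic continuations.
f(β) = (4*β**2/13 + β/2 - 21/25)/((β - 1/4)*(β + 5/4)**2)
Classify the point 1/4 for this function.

The denominator factor β - 1/4 vanishes at 1/4 and appears to the power 1; the numerator there equals -1809/2600, nonzero, and no other factor vanishes.
Hence a pole whose order is the multiplicity, 1.

The point is a pole of order 1.


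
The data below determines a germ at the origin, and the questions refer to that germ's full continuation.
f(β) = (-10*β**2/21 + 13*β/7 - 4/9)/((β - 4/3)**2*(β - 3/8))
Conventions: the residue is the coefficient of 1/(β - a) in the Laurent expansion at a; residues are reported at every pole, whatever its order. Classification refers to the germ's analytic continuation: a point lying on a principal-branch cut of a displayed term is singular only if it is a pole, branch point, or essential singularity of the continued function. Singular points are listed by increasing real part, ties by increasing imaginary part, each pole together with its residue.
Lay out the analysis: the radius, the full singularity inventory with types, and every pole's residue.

Denominator factor (β - 3/8): pole of order 1 at 3/8, modulus 3/8.
Denominator factor (β - 4/3)^2: pole of order 2 at 4/3, modulus 4/3.
The radius of convergence is the smallest modulus among the singular points: 3/8.
At the order-1 pole 3/8 set g(β) = (β - (3/8))*f(β) = (-10*β**2/21 + 13*β/7 - 4/9)/(β - 4/3)**2.
Simple pole: residue = g(a) at a = 3/8, which is 746/3703.
At the order-2 pole 4/3 set g(β) = (β - (4/3))^2*f(β) = (-10*β**2/21 + 13*β/7 - 4/9)/(β - 3/8).
Order-2 pole: residue = g'(a); g'(4/3) = -7528/11109, so the residue is -7528/11109.
List the singular points by increasing real part (a conjugate pair: the negative imaginary part first).

Radius of convergence at 0: 3/8.
At 3/8: a pole of order 1; residue 746/3703.
At 4/3: a pole of order 2; residue -7528/11109.


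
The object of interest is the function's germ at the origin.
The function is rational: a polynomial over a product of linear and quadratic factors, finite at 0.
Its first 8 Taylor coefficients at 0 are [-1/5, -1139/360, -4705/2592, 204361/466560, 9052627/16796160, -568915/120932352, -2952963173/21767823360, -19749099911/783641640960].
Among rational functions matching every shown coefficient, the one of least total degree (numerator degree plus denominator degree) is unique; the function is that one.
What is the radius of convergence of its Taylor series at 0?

The radius of convergence is 2.

No rational of total degree below 4 reproduces all 8 coefficients; solving the [2/2] Pade equations on them gives f(v) = (-5*v**2 - 25*v/2 - 4/5)/(v**2 - 7*v/9 + 4), whose expansion matches every shown term.
Denominator factor (v**2 - 7*v/9 + 4): discriminant -1247/81, complex-conjugate roots (7/18) + ((1/18)*sqrt(1247))*i and (7/18) - ((1/18)*sqrt(1247))*i; poles of order 1, moduli 2 and 2.
The radius of convergence is the smallest modulus among the singular points: 2.


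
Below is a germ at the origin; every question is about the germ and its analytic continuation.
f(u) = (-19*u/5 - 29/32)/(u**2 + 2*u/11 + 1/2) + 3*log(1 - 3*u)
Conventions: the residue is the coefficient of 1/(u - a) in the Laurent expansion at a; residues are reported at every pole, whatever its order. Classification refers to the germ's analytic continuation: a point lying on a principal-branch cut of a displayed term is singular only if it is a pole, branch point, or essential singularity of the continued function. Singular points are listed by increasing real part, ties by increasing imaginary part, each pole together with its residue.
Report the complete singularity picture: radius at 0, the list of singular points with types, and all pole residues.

Radius of convergence at 0: 1/3.
At (-1/11) - ((1/22)*sqrt(238))*i: a pole of order 1; residue (-19/10) - ((141/5440)*sqrt(238))*i.
At (-1/11) + ((1/22)*sqrt(238))*i: a pole of order 1; residue (-19/10) + ((141/5440)*sqrt(238))*i.
At 1/3: a logarithmic branch point.

Denominator factor (u**2 + 2*u/11 + 1/2): discriminant -238/121, complex-conjugate roots (-1/11) + ((1/22)*sqrt(238))*i and (-1/11) - ((1/22)*sqrt(238))*i; poles of order 1, moduli (1/2)*sqrt(2) and (1/2)*sqrt(2).
Branch term (3)*log(1 - u/(1/3)): its argument vanishes at u = 1/3, a logarithmic branch point, modulus 1/3.
The radius of convergence is the smallest modulus among the singular points: 1/3.
The branch term is analytic at (-1/11) - ((1/22)*sqrt(238))*i and contributes nothing to the residue; only the rational part matters.
The factor u**2 + 2*u/11 + 1/2 splits as (u - a)(u - a') with a = (-1/11) - ((1/22)*sqrt(238))*i, a' = (-1/11) + ((1/22)*sqrt(238))*i. At the order-1 pole a set g(u) = (u - a)*(rational part) = [-19*u/5 - 29/32] / (u - a').
Simple pole: residue = g(a) at a = (-1/11) - ((1/22)*sqrt(238))*i, which is (-19/10) - ((141/5440)*sqrt(238))*i.
The branch term is analytic at (-1/11) + ((1/22)*sqrt(238))*i and contributes nothing to the residue; only the rational part matters.
The factor u**2 + 2*u/11 + 1/2 splits as (u - a)(u - a') with a = (-1/11) + ((1/22)*sqrt(238))*i, a' = (-1/11) - ((1/22)*sqrt(238))*i. At the order-1 pole a set g(u) = (u - a)*(rational part) = [-19*u/5 - 29/32] / (u - a').
Simple pole: residue = g(a) at a = (-1/11) + ((1/22)*sqrt(238))*i, which is (-19/10) + ((141/5440)*sqrt(238))*i.
List the singular points by increasing real part (a conjugate pair: the negative imaginary part first).


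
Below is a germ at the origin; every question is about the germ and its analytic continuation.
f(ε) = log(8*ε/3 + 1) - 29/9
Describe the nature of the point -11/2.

There is no denominator, hence no pole anywhere.
Branch term log(1 - ε/(-3/8)): argument at -11/2 is -41/3, nonzero, so -11/2 is not its branch point (a point on a principal cut is still regular for the continued germ).
So the germ continues analytically to -11/2.

The point is a regular point.


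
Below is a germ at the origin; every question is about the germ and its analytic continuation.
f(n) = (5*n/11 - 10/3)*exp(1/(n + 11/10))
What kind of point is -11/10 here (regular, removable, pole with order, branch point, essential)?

The exponent 1/(n - (-11/10)) has a pole at -11/10, so exp(1/(n - (-11/10))) takes every nonzero value near it: an essential singularity (not a pole of any order).

The point is an essential singularity.


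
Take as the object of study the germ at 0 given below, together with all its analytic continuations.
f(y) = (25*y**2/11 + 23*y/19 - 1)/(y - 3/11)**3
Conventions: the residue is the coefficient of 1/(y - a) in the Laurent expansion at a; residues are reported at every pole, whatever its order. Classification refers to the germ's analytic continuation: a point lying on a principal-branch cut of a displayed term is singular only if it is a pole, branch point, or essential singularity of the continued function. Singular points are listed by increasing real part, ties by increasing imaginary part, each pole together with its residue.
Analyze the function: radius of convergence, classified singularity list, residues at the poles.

Denominator factor (y - 3/11)^3: pole of order 3 at 3/11, modulus 3/11.
The radius of convergence is the smallest modulus among the singular points: 3/11.
At the order-3 pole 3/11 set g(y) = (y - (3/11))^3*f(y) = 25*y**2/11 + 23*y/19 - 1.
Order-3 pole: residue = g''(a)/2; g''(3/11) = 50/11, so the residue is 25/11.

Radius of convergence at 0: 3/11.
At 3/11: a pole of order 3; residue 25/11.


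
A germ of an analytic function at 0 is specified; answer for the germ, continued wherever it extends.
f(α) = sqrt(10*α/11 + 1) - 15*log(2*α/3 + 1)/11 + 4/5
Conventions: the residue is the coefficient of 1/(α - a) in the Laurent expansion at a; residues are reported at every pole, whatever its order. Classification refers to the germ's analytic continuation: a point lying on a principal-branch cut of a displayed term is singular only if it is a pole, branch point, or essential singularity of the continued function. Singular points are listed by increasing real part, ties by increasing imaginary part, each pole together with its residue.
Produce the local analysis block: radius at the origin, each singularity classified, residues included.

Radius of convergence at 0: 11/10.
At -3/2: a logarithmic branch point.
At -11/10: an algebraic (square-root) branch point.

Branch term (1)*sqrt(1 - α/(-11/10)): its argument vanishes at α = -11/10, a square-root branch point, modulus 11/10.
Branch term (-15/11)*log(1 - α/(-3/2)): its argument vanishes at α = -3/2, a logarithmic branch point, modulus 3/2.
The radius of convergence is the smallest modulus among the singular points: 11/10.
List the singular points by increasing real part (a conjugate pair: the negative imaginary part first).


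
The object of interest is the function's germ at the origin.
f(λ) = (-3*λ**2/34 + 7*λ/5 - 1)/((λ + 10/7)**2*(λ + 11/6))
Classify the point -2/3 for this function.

The point is a regular point.

Denominator factors: λ + 10/7 = 16/21 at λ = -2/3; λ + 11/6 = 7/6 at λ = -2/3 — none vanishes.
So the germ continues analytically to -2/3.


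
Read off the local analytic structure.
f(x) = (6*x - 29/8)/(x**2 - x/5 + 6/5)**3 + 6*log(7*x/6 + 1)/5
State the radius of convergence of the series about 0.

The radius of convergence is 6/7.

Denominator factor (x**2 - x/5 + 6/5)^3: discriminant -119/25, complex-conjugate roots (1/10) + ((1/10)*sqrt(119))*i and (1/10) - ((1/10)*sqrt(119))*i; poles of order 3, moduli (1/5)*sqrt(30) and (1/5)*sqrt(30).
Branch term (6/5)*log(1 - x/(-6/7)): its argument vanishes at x = -6/7, a logarithmic branch point, modulus 6/7.
The radius of convergence is the smallest modulus among the singular points: 6/7.


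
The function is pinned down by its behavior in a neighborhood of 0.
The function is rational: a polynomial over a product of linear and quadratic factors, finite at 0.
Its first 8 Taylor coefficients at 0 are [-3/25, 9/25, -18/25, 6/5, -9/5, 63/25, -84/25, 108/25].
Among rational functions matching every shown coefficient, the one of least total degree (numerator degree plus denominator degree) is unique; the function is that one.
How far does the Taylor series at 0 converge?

No rational of total degree below 3 reproduces all 8 coefficients; solving the [0/3] Pade equations on them gives f(z) = -3/(25*(z + 1)**3), whose expansion matches every shown term.
Denominator factor (z + 1)^3: pole of order 3 at -1, modulus 1.
The radius of convergence is the smallest modulus among the singular points: 1.

The radius of convergence is 1.


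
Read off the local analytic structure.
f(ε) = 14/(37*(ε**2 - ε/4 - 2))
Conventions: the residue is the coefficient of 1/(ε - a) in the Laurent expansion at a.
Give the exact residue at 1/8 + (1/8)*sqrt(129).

The residue is (56/4773)*sqrt(129).

The factor ε**2 - ε/4 - 2 splits as (ε - a)(ε - a') with a = 1/8 + (1/8)*sqrt(129), a' = 1/8 - (1/8)*sqrt(129). At the order-1 pole a set g(ε) = (ε - a)*f(ε) = [14/37] / (ε - a').
Simple pole: residue = g(a) at a = 1/8 + (1/8)*sqrt(129), which is (56/4773)*sqrt(129).


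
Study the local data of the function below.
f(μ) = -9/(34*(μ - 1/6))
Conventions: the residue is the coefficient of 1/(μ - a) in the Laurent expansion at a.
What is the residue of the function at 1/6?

The residue is -9/34.

At the order-1 pole 1/6 set g(μ) = (μ - (1/6))*f(μ) = -9/34.
Simple pole: residue = g(a) at a = 1/6, which is -9/34.


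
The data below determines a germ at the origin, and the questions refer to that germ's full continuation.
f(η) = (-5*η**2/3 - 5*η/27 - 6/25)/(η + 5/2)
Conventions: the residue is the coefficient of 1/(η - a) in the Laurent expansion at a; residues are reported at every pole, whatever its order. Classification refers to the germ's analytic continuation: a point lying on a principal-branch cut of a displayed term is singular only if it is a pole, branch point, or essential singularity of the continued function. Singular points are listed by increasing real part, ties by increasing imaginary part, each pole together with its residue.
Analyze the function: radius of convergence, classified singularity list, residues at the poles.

Denominator factor (η + 5/2): pole of order 1 at -5/2, modulus 5/2.
The radius of convergence is the smallest modulus among the singular points: 5/2.
At the order-1 pole -5/2 set g(η) = (η - (-5/2))*f(η) = -5*η**2/3 - 5*η/27 - 6/25.
Simple pole: residue = g(a) at a = -5/2, which is -27523/2700.

Radius of convergence at 0: 5/2.
At -5/2: a pole of order 1; residue -27523/2700.


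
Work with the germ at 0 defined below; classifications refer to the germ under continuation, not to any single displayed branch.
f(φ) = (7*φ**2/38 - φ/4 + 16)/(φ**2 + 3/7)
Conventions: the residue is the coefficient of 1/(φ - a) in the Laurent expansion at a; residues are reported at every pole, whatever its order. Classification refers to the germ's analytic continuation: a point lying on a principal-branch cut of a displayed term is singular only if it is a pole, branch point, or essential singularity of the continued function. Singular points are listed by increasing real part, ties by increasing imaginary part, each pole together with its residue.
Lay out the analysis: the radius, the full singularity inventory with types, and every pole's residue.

Denominator factor (φ**2 + 3/7): discriminant -12/7, complex-conjugate roots ((1/7)*sqrt(21))*i and -((1/7)*sqrt(21))*i; poles of order 1, moduli (1/7)*sqrt(21) and (1/7)*sqrt(21).
The radius of convergence is the smallest modulus among the singular points: (1/7)*sqrt(21).
The factor φ**2 + 3/7 splits as (φ - a)(φ - a') with a = -((1/7)*sqrt(21))*i, a' = ((1/7)*sqrt(21))*i. At the order-1 pole a set g(φ) = (φ - a)*f(φ) = [7*φ**2/38 - φ/4 + 16] / (φ - a').
Simple pole: residue = g(a) at a = -((1/7)*sqrt(21))*i, which is (-1/8) + ((605/228)*sqrt(21))*i.
The factor φ**2 + 3/7 splits as (φ - a)(φ - a') with a = ((1/7)*sqrt(21))*i, a' = -((1/7)*sqrt(21))*i. At the order-1 pole a set g(φ) = (φ - a)*f(φ) = [7*φ**2/38 - φ/4 + 16] / (φ - a').
Simple pole: residue = g(a) at a = ((1/7)*sqrt(21))*i, which is (-1/8) - ((605/228)*sqrt(21))*i.
List the singular points by increasing real part (a conjugate pair: the negative imaginary part first).

Radius of convergence at 0: (1/7)*sqrt(21).
At -((1/7)*sqrt(21))*i: a pole of order 1; residue (-1/8) + ((605/228)*sqrt(21))*i.
At ((1/7)*sqrt(21))*i: a pole of order 1; residue (-1/8) - ((605/228)*sqrt(21))*i.


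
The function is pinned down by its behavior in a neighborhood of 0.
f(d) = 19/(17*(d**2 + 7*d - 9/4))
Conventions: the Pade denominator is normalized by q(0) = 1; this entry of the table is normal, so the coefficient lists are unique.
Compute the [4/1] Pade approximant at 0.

Taylor coefficients needed (expand at 0): a_0 = -76/153, a_1 = -2128/1377, a_2 = -62320/12393, a_3 = -1821568/111537, a_4 = -53247424/1003833, a_5 = -1556504320/9034497.
Write the denominator as Q(d) = 1 + q1*d. Requiring Q*f - P = O(d^6) with deg P <= 4 kills the coefficients of d^5..d^5 in Q*f:
  d^5: a_5 + q1*a_4 = 0, i.e. -1556504320/9034497 + (-53247424/1003833)*q1 = 0.
Solving this linear system: q1 = -1280020/394101.
The numerator is Q*f truncated at degree 4: P0 = a_0 = -76/153; P1 = a_1 + q1*a_0 = 455392/6699717; P2 = a_2 + q1*a_1 = -62320/6699717; P3 = a_3 + q1*a_2 = 8512/6699717; P4 = a_4 + q1*a_3 = -1216/6699717.

The Pade approximant has numerator coefficients [-76/153, 455392/6699717, -62320/6699717, 8512/6699717, -1216/6699717]; denominator coefficients [1, -1280020/394101].


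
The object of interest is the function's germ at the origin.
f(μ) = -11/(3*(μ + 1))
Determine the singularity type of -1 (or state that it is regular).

The denominator factor μ + 1 vanishes at -1 and appears to the power 1; the numerator there equals -11/3, nonzero, and no other factor vanishes.
Hence a pole whose order is the multiplicity, 1.

The point is a pole of order 1.


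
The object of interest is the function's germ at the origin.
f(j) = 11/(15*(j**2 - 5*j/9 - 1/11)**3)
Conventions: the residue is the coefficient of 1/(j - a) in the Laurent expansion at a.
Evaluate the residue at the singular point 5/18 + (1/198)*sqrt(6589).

The residue is (157188438/1074608995)*sqrt(6589).

The factor j**2 - 5*j/9 - 1/11 splits as (j - a)(j - a') with a = 5/18 + (1/198)*sqrt(6589), a' = 5/18 - (1/198)*sqrt(6589). At the order-3 pole a set g(j) = (j - a)^3*f(j) = [11/15] / (j - a')^3.
Order-3 pole: residue = g''(a)/2; g''(5/18 + (1/198)*sqrt(6589)) = (314376876/1074608995)*sqrt(6589), so the residue is (157188438/1074608995)*sqrt(6589).


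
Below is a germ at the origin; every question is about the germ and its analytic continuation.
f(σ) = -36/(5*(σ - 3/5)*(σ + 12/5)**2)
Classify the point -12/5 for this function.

The point is a pole of order 2.

The denominator factor σ + 12/5 vanishes at -12/5 and appears to the power 2; the numerator there equals -36/5, nonzero, and no other factor vanishes.
Hence a pole whose order is the multiplicity, 2.


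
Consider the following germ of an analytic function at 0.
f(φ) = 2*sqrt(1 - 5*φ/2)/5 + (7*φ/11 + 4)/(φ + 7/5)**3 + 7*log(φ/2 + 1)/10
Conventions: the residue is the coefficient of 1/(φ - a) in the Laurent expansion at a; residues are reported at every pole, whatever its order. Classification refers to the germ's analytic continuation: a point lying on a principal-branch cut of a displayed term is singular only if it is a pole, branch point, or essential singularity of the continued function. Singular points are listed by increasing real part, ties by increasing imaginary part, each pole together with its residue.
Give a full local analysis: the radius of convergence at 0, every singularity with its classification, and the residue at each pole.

Radius of convergence at 0: 2/5.
At -2: a logarithmic branch point.
At -7/5: a pole of order 3; residue 0.
At 2/5: an algebraic (square-root) branch point.

Denominator factor (φ + 7/5)^3: pole of order 3 at -7/5, modulus 7/5.
Branch term (2/5)*sqrt(1 - φ/(2/5)): its argument vanishes at φ = 2/5, a square-root branch point, modulus 2/5.
Branch term (7/10)*log(1 - φ/(-2)): its argument vanishes at φ = -2, a logarithmic branch point, modulus 2.
The radius of convergence is the smallest modulus among the singular points: 2/5.
The branch terms are analytic at -7/5 and contribute nothing to the residue; only the rational part matters.
At the order-3 pole -7/5 set g(φ) = (φ - (-7/5))^3*(rational part) = 7*φ/11 + 4.
Order-3 pole: residue = g''(a)/2; g''(-7/5) = 0, so the residue is 0.
List the singular points by increasing real part (a conjugate pair: the negative imaginary part first).


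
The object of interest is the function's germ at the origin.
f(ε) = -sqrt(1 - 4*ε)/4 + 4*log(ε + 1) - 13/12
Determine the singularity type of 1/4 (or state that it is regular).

The term (-1/4)*sqrt(1 - ε/(1/4)) has argument 1 - 1/4/(1/4) = 0 at 1/4: a square-root (algebraic, two-sheeted) branch point; the remaining terms are analytic or single-valued there.

The point is an algebraic (square-root) branch point.


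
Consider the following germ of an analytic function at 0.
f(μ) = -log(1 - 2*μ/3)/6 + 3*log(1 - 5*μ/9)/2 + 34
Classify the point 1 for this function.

There is no denominator, hence no pole anywhere.
Branch term log(1 - μ/(9/5)): argument at 1 is 4/9, nonzero, so 1 is not its branch point (a point on a principal cut is still regular for the continued germ).
Branch term log(1 - μ/(3/2)): argument at 1 is 1/3, nonzero, so 1 is not its branch point (a point on a principal cut is still regular for the continued germ).
So the germ continues analytically to 1.

The point is a regular point.


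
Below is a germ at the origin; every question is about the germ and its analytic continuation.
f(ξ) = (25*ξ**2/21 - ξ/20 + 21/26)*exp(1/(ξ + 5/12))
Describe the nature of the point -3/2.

The point is a regular point.

There is no denominator, hence no pole anywhere.
The essential point of exp(1/(ξ - (-5/12))) is -5/12, not -3/2.
So the germ continues analytically to -3/2.


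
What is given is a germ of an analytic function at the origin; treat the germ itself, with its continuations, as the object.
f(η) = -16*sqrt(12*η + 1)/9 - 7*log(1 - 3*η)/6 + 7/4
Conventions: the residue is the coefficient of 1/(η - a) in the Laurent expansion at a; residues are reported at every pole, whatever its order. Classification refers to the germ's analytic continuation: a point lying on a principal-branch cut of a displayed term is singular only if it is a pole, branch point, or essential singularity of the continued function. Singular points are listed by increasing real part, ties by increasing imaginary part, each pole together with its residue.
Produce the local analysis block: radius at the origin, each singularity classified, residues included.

Radius of convergence at 0: 1/12.
At -1/12: an algebraic (square-root) branch point.
At 1/3: a logarithmic branch point.

Branch term (-16/9)*sqrt(1 - η/(-1/12)): its argument vanishes at η = -1/12, a square-root branch point, modulus 1/12.
Branch term (-7/6)*log(1 - η/(1/3)): its argument vanishes at η = 1/3, a logarithmic branch point, modulus 1/3.
The radius of convergence is the smallest modulus among the singular points: 1/12.
List the singular points by increasing real part (a conjugate pair: the negative imaginary part first).


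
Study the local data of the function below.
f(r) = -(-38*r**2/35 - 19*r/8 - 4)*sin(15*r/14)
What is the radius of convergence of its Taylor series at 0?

The factor -sin(15*r/14) is entire and contributes no finite singular point.
The polynomial part has no poles.
No finite singular points: the Taylor series at 0 converges everywhere.

The radius of convergence is infinite.


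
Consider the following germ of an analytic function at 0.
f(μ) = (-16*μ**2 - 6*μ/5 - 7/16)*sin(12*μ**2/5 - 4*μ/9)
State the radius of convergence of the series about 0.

The radius of convergence is infinite.

The factor sin(12*μ**2/5 - 4*μ/9) is entire and contributes no finite singular point.
The polynomial part has no poles.
No finite singular points: the Taylor series at 0 converges everywhere.


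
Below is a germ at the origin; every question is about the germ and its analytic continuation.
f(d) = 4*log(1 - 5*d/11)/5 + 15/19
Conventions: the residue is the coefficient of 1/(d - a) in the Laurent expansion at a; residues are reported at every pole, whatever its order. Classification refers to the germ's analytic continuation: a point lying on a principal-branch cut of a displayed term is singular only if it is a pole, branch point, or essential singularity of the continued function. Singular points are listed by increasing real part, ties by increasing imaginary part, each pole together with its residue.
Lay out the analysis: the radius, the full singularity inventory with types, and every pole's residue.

Branch term (4/5)*log(1 - d/(11/5)): its argument vanishes at d = 11/5, a logarithmic branch point, modulus 11/5.
The radius of convergence is the smallest modulus among the singular points: 11/5.

Radius of convergence at 0: 11/5.
At 11/5: a logarithmic branch point.


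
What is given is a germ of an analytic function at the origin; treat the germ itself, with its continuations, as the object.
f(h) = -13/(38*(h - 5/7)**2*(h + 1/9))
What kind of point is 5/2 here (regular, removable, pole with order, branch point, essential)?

Denominator factors: h - 5/7 = 25/14 at h = 5/2; h + 1/9 = 47/18 at h = 5/2 — none vanishes.
So the germ continues analytically to 5/2.

The point is a regular point.


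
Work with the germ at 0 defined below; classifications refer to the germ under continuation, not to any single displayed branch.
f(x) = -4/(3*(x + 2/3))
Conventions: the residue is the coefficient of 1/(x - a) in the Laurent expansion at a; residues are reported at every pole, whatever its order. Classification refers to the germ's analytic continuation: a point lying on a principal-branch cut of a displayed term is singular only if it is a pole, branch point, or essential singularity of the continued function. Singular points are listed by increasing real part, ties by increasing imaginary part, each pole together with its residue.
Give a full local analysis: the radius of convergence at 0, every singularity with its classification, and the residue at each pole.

Radius of convergence at 0: 2/3.
At -2/3: a pole of order 1; residue -4/3.

Denominator factor (x + 2/3): pole of order 1 at -2/3, modulus 2/3.
The radius of convergence is the smallest modulus among the singular points: 2/3.
At the order-1 pole -2/3 set g(x) = (x - (-2/3))*f(x) = -4/3.
Simple pole: residue = g(a) at a = -2/3, which is -4/3.


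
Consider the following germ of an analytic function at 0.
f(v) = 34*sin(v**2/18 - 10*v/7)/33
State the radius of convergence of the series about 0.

The radius of convergence is infinite.

The factor -sin(v**2/18 - 10*v/7) is entire and contributes no finite singular point.
The polynomial part has no poles.
No finite singular points: the Taylor series at 0 converges everywhere.


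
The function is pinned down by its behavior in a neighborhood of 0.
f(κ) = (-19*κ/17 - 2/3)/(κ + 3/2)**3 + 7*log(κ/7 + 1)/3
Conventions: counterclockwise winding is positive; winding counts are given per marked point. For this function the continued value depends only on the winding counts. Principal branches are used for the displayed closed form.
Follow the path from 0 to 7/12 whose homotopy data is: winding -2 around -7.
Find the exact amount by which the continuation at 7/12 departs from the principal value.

Continued minus principal equals -(28/3)*pi*i.

The rational part is single-valued and drops out of the difference; each branch term changes only by its own monodromy.
(7/3)*log(1 - κ/(-7)): each positive loop around -7 adds 2*pi*i to the log, so winding -2 contributes (7/3)*(-2)*2*pi*i = -(28/3)*pi*i.
Summing the contributions at κ = 7/12 gives -(28/3)*pi*i.


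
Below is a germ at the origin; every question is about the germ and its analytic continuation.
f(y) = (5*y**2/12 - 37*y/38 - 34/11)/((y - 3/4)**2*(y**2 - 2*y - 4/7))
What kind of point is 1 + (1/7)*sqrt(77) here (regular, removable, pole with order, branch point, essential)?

The denominator factor y**2 - 2*y - 4/7 vanishes at 1 + (1/7)*sqrt(77) and appears to the power 1; the numerator there equals -4379/1463 - (8/399)*sqrt(77), nonzero, and no other factor vanishes.
Hence a pole whose order is the multiplicity, 1.

The point is a pole of order 1.


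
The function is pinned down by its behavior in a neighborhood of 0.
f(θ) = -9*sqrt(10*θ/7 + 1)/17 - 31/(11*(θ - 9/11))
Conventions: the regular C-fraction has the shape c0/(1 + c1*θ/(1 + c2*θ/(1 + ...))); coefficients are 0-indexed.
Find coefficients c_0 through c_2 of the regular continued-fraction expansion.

The regular C-fraction coefficients are [446/153, -18467/14049, -7335693/115307948].

Taylor coefficients (expand at 0): a_0 = 446/153, a_1 = 36934/9639, a_2 = 6413191/1214514.
c0 = a_0 = 446/153. Peel one level at a time: if S = 1 + c*θ/S' with S'(0) = 1, then c is the θ-coefficient of S and S' = c*θ/(S - 1).
S_1 = c0/f = 1 + (-18467/14049)*θ + (-815077/9746884)*θ^2 + ...; c1 = -18467/14049.
S_2 = c1*θ/(S_1 - 1) = 1 + (-7335693/115307948)*θ + ...; c2 = -7335693/115307948.
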